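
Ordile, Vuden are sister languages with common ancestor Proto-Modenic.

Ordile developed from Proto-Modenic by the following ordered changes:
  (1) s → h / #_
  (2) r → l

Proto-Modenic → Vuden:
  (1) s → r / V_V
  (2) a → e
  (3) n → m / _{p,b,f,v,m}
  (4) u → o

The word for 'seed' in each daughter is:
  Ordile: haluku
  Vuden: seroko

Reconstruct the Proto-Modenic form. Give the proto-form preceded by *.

*saruku

Position 3: Ordile has l, Vuden has r. Taking the neighbouring segments as reconstructed: Ordile l could go back to *l or *r; Vuden r could go back to *s or *r — the one source consistent with every daughter is *r.
Position 6: Ordile has u, Vuden has o. Ordile preserves u here (none of its changes turn any other segment into u), so the proto-segment is *u.
Continuing position by position gives *saruku; check it forward:
Ordile: *saruku
  saruku → haruku   [debuccalisation]
  haruku → haluku   [unconditioned shift]
  giving Ordile haluku.
Vuden: start from *saruku.
  rule 1: no change — saruku
  rule 2 (vowel merger): saruku → seruku
  rule 3: no change — seruku
  rule 4 (vowel merger): seruku → seroko
  ⇒ Vuden seroko
Only *saruku yields all of Ordile haluku, Vuden seroko.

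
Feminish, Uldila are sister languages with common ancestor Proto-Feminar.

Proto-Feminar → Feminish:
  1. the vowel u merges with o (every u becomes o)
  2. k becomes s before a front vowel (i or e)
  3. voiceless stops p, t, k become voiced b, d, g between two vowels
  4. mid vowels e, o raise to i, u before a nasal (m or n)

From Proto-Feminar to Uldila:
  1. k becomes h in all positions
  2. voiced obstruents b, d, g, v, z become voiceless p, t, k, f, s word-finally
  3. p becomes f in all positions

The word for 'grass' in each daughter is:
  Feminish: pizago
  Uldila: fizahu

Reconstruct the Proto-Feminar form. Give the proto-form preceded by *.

Position 5: Feminish has g, Uldila has h. Taking the neighbouring segments as reconstructed: Feminish g could go back to *k or *g; Uldila h could go back to *k or *h — the one source consistent with every daughter is *k.
Position 1: Feminish has p, Uldila has f. Feminish preserves p here (none of its changes turn any other segment into p), so the proto-segment is *p.
Continuing position by position gives *pizaku; check it forward:
Feminish: start from *pizaku.
  rule 1 (vowel merger): pizaku → pizako
  rule 2: no change — pizako
  rule 3 (intervocalic voicing): pizako → pizago
  rule 4: no change — pizago
  ⇒ Feminish pizago
Uldila: start from *pizaku.
  rule 1 (unconditioned shift): pizaku → pizahu
  rule 2: no change — pizahu
  rule 3 (unconditioned shift): pizahu → fizahu
  ⇒ Uldila fizahu
Only *pizaku yields all of Feminish pizago, Uldila fizahu.

*pizaku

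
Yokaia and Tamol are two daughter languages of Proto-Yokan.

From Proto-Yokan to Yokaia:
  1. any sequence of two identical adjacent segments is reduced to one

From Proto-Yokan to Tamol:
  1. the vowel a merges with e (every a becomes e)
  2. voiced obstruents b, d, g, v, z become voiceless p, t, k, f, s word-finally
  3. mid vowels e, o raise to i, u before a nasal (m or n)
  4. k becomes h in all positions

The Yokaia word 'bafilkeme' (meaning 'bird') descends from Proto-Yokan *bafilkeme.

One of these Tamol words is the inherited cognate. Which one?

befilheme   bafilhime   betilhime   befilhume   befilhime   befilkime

Tamol: *bafilkeme
  bafilkeme → befilkeme   [vowel merger]
  befilkeme (rule 2 does not apply)
  befilkeme → befilkime   [pre-nasal raising]
  befilkime → befilhime   [unconditioned shift]
  giving Tamol befilhime.
Only 'befilhime' matches the regular Tamol development of *bafilkeme.

befilhime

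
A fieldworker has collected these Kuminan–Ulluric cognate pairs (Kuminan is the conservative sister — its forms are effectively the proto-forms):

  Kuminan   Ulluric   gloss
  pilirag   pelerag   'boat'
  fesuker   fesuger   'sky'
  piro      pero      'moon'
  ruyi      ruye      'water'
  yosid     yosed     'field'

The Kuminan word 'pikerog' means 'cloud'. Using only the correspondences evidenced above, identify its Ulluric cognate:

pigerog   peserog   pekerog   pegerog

pegerog

pilirag ~ pelerag, yosid ~ yosed — Kuminan i corresponds to Ulluric e after a consonant, before a consonant other than r, m, n, p, b, f, v.
fesuker ~ fesuger — Kuminan k corresponds to Ulluric g between vowels (before a front vowel).
Applying these to Kuminan 'pikerog':
  pikerog → pekerog   (i→e after a consonant, before a consonant other than r, m, n, p, b, f, v)
  pekerog → pegerog   (k→g between vowels (before a front vowel))
So the Ulluric cognate is 'pegerog'.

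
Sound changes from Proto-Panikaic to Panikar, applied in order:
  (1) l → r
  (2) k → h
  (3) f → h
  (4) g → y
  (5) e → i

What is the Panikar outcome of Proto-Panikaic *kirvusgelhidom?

hirvusyirhidom

Panikar: *kirvusgelhidom > kirvusgerhidom > hirvusgerhidom > hirvusyerhidom > hirvusyirhidom  (by unconditioned shift, unconditioned shift, unconditioned shift, vowel merger)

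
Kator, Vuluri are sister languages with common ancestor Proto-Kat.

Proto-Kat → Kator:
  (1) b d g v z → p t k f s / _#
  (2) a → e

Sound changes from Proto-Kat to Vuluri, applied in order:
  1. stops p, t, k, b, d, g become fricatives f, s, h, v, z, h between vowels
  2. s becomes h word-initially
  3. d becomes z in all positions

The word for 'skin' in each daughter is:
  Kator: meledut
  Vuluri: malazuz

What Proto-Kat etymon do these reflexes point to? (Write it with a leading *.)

*maladud

Position 2: Kator has e, Vuluri has a. Vuluri preserves a here (none of its changes turn any other segment into a), so the proto-segment is *a.
Position 4: Kator has e, Vuluri has a. Vuluri preserves a here (none of its changes turn any other segment into a), so the proto-segment is *a.
Continuing position by position gives *maladud; check it forward:
Kator: *maladud
  maladud → maladut   [final devoicing]
  maladut → meledut   [vowel merger]
  giving Kator meledut.
Vuluri: *maladud > malazud > malazuz  (by intervocalic lenition, unconditioned shift)
Only *maladud yields all of Kator meledut, Vuluri malazuz.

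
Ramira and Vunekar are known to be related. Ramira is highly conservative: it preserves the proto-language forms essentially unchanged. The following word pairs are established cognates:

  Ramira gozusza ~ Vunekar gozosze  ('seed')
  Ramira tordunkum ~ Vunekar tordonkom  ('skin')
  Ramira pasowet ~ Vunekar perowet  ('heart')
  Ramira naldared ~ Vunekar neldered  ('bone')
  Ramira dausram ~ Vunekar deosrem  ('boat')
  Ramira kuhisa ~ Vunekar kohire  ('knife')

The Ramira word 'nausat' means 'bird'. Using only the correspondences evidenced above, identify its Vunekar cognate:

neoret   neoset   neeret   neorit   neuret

neoret

dausram ~ deosrem — Ramira a corresponds to Vunekar e after a consonant, before a back vowel.
dausram ~ deosrem — Ramira u corresponds to Vunekar o after a vowel, before a consonant other than r, m, n, p, b, f, v.
kuhisa ~ kohire — Ramira s corresponds to Vunekar r between vowels (before a back vowel).
pasowet ~ perowet, naldared ~ neldered — Ramira a corresponds to Vunekar e after a consonant, before a consonant other than r, m, n, p, b, f, v.
Applying these to Ramira 'nausat':
  nausat → neusat   (a→e after a consonant, before a back vowel)
  neusat → neosat   (u→o after a vowel, before a consonant other than r, m, n, p, b, f, v)
  neosat → neorat   (s→r between vowels (before a back vowel))
  neorat → neoret   (a→e after a consonant, before a consonant other than r, m, n, p, b, f, v)
So the Vunekar cognate is 'neoret'.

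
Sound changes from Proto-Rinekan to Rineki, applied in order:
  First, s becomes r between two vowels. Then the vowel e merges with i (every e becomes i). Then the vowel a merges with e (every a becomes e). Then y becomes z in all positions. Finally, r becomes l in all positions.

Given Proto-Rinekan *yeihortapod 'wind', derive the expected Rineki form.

Rineki: *yeihortapod > yiihortapod > yiihortepod > ziihortepod > ziiholtepod  (by vowel merger, vowel merger, unconditioned shift, unconditioned shift)

ziiholtepod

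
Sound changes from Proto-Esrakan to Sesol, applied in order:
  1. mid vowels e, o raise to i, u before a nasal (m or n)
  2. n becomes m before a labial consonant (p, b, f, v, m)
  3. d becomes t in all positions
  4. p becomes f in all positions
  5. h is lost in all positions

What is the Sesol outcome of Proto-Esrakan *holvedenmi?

olvetimmi

Sesol: start from *holvedenmi.
  rule 1 (pre-nasal raising): holvedenmi → holvedinmi
  rule 2 (nasal place assimilation): holvedinmi → holvedimmi
  rule 3 (unconditioned shift): holvedimmi → holvetimmi
  rule 4: no change — holvetimmi
  rule 5 (h-loss): holvetimmi → olvetimmi
  ⇒ Sesol olvetimmi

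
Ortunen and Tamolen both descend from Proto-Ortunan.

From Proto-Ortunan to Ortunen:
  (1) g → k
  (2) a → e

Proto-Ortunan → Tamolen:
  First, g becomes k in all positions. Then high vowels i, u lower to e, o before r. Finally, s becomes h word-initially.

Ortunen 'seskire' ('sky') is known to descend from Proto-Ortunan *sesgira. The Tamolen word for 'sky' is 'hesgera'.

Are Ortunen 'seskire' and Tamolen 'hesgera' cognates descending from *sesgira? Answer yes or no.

no

Derive the expected Tamolen reflex of *sesgira:
Tamolen: *sesgira
  sesgira → seskira   [unconditioned shift]
  seskira → seskera   [pre-rhotic lowering]
  seskera → heskera   [debuccalisation]
  giving Tamolen heskera.
The regular Tamolen reflex would be 'heskera', but the attested form is 'hesgera'. The correspondence is irregular, so they are not cognates (the Tamolen form has a different source).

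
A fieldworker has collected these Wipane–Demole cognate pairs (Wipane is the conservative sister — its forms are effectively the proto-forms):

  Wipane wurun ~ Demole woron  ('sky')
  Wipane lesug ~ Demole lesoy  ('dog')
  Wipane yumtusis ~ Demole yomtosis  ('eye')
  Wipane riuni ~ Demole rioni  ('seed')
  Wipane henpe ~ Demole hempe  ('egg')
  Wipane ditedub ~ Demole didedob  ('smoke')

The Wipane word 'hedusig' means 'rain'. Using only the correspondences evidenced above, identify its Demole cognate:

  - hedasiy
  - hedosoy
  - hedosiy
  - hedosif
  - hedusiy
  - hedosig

hedosiy

lesug ~ lesoy, yumtusis ~ yomtosis — Wipane u corresponds to Demole o after a consonant, before a consonant other than r, m, n, p, b, f, v.
lesug ~ lesoy — Wipane g corresponds to Demole y word-finally.
Applying these to Wipane 'hedusig':
  hedusig → hedosig   (u→o after a consonant, before a consonant other than r, m, n, p, b, f, v)
  hedosig → hedosiy   (g→y word-finally)
So the Demole cognate is 'hedosiy'.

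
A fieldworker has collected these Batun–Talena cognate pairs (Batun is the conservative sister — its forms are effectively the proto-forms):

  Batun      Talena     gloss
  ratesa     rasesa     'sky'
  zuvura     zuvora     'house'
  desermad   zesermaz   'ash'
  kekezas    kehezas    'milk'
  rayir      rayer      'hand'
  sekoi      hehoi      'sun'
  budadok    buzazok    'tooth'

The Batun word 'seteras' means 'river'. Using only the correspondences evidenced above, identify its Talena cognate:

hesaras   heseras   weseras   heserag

sekoi ~ hehoi — Batun s corresponds to Talena h word-initially before a front vowel.
ratesa ~ rasesa — Batun t corresponds to Talena s between vowels (before a front vowel).
Applying these to Batun 'seteras':
  seteras → heteras   (s→h word-initially before a front vowel)
  heteras → heseras   (t→s between vowels (before a front vowel))
So the Talena cognate is 'heseras'.

heseras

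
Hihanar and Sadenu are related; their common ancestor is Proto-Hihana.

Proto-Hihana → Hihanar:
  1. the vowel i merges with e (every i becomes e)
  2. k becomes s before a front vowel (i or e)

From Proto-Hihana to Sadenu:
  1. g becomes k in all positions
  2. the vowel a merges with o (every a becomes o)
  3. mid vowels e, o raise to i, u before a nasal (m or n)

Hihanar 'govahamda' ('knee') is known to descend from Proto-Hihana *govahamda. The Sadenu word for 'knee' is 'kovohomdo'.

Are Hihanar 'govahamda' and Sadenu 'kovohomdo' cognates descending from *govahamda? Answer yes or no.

Derive the expected Sadenu reflex of *govahamda:
Sadenu: start from *govahamda.
  rule 1 (unconditioned shift): govahamda → kovahamda
  rule 2 (vowel merger): kovahamda → kovohomdo
  rule 3 (pre-nasal raising): kovohomdo → kovohumdo
  ⇒ Sadenu kovohumdo
The regular Sadenu reflex would be 'kovohumdo', but the attested form is 'kovohomdo'. The correspondence is irregular, so they are not cognates (the Sadenu form has a different source).

no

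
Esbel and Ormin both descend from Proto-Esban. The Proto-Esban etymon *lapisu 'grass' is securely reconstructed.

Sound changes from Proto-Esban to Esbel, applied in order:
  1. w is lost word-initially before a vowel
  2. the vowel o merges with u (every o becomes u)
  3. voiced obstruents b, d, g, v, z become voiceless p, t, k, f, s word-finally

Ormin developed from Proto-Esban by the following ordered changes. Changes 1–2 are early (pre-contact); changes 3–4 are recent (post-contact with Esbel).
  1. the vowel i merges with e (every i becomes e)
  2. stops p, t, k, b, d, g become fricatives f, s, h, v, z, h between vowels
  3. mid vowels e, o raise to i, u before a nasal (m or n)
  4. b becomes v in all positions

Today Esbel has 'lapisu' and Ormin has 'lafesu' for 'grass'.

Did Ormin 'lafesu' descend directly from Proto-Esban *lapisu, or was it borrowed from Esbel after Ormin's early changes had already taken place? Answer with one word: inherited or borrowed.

If inherited, *lapisu would pass through all of Ormin's changes:
Ormin: *lapisu
  lapisu → lapesu   [vowel merger]
  lapesu → lafesu   [intervocalic lenition]
  lafesu (rule 3 does not apply)
  lafesu (rule 4 does not apply)
  giving Ormin lafesu.
If borrowed from Esbel 'lapisu' after the early changes, it would undergo only the recent ones:
  rule 3 (pre-nasal raising): no change (lapisu)
  rule 4 (unconditioned shift): no change (lapisu)
  ⇒ as a loan: lapisu
Ormin 'lafesu' matches the inherited outcome exactly, so it is an inherited cognate, not a loan.

inherited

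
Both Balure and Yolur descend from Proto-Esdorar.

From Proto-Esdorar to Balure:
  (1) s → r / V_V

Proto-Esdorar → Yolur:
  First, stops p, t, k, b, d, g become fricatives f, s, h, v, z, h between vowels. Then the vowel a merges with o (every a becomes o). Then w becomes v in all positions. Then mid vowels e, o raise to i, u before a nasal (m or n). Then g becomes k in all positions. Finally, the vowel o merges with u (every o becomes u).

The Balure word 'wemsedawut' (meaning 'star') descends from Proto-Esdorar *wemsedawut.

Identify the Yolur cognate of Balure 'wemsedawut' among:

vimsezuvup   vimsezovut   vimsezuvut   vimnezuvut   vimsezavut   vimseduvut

vimsezuvut

Yolur: *wemsedawut > wemsezawut > wemsezowut > vemsezovut > vimsezovut > vimsezuvut  (by intervocalic lenition, vowel merger, unconditioned shift, pre-nasal raising, vowel merger)
Only 'vimsezuvut' matches the regular Yolur development of *wemsedawut.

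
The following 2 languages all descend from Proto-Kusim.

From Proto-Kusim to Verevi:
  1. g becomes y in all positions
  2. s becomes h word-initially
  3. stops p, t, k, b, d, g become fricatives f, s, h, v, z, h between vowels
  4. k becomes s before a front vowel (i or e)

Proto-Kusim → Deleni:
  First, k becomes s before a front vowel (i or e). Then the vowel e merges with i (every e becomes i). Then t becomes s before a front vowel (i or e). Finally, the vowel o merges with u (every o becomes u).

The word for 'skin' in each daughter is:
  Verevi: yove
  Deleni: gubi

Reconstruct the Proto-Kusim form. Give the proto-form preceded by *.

*gobe

Position 4: Verevi has e, Deleni has i. Verevi preserves e here (none of its changes turn any other segment into e), so the proto-segment is *e.
Position 1: Verevi has y, Deleni has g. Deleni preserves g here (none of its changes turn any other segment into g), so the proto-segment is *g.
Position 3: Verevi has v, Deleni has b. Deleni preserves b here (none of its changes turn any other segment into b), so the proto-segment is *b.
This points to *gobe. Verify forward in each daughter:
Verevi: start from *gobe.
  rule 1 (unconditioned shift): gobe → yobe
  rule 2: no change — yobe
  rule 3 (intervocalic lenition): yobe → yove
  rule 4: no change — yove
  ⇒ Verevi yove
Deleni: *gobe
  gobe (rule 1 does not apply)
  gobe → gobi   [vowel merger]
  gobi (rule 3 does not apply)
  gobi → gubi   [vowel merger]
  giving Deleni gubi.
*gobe is the unique common source.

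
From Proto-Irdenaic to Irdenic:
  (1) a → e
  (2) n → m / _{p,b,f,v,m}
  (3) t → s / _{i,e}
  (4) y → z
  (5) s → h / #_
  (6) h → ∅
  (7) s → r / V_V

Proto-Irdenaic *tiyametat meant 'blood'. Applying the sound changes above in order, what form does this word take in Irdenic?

Irdenic: start from *tiyametat.
  rule 1 (vowel merger): tiyametat → tiyemetet
  rule 2: no change — tiyemetet
  rule 3 (palatalisation): tiyemetet → siyemeset
  rule 4 (unconditioned shift): siyemeset → sizemeset
  rule 5 (debuccalisation): sizemeset → hizemeset
  rule 6 (h-loss): hizemeset → izemeset
  rule 7 (rhotacism): izemeset → izemeret
  ⇒ Irdenic izemeret

izemeret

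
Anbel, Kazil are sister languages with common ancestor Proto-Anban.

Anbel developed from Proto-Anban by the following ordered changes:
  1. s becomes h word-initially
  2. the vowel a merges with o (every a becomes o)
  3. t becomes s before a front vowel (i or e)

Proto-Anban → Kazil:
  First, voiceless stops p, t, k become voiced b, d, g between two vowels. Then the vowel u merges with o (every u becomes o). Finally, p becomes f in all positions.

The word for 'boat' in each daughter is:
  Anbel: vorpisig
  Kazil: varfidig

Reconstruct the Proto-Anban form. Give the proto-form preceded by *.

*varpitig

Position 2: Anbel has o, Kazil has a. Kazil preserves a here (none of its changes turn any other segment into a), so the proto-segment is *a.
Position 4: Anbel has p, Kazil has f. Anbel preserves p here (none of its changes turn any other segment into p), so the proto-segment is *p.
Verify the candidate proto-form against each daughter:
Anbel: start from *varpitig.
  rule 1: no change — varpitig
  rule 2 (vowel merger): varpitig → vorpitig
  rule 3 (palatalisation): vorpitig → vorpisig
  ⇒ Anbel vorpisig
Kazil: *varpitig
  varpitig → varpidig   [intervocalic voicing]
  varpidig (rule 2 does not apply)
  varpidig → varfidig   [unconditioned shift]
  giving Kazil varfidig.
Only *varpitig yields all of Anbel vorpisig, Kazil varfidig.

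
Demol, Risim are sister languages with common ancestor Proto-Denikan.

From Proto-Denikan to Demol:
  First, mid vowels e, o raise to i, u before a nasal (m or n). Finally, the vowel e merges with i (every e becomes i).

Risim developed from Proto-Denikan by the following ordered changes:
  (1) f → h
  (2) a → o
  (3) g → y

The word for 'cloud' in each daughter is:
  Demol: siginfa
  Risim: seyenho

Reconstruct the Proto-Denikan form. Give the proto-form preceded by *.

*segenfa

Position 6: Demol has f, Risim has h. Demol preserves f here (none of its changes turn any other segment into f), so the proto-segment is *f.
Position 7: Demol has a, Risim has o. Demol preserves a here (none of its changes turn any other segment into a), so the proto-segment is *a.
This points to *segenfa. Verify forward in each daughter:
Demol: *segenfa
  segenfa → seginfa   [pre-nasal raising]
  seginfa → siginfa   [vowel merger]
  giving Demol siginfa.
Risim: *segenfa
  segenfa → segenha   [unconditioned shift]
  segenha → segenho   [vowel merger]
  segenho → seyenho   [unconditioned shift]
  giving Risim seyenho.
*segenfa is the unique common source.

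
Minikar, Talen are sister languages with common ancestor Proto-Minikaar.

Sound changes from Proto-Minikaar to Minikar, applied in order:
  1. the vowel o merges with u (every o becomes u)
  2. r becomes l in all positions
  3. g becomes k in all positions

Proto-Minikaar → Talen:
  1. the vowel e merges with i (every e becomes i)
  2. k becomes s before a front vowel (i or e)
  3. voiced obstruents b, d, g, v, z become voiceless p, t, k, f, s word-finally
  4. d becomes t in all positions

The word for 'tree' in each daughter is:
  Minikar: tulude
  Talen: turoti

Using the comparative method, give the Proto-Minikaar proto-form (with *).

Position 6: Minikar has e, Talen has i. Minikar preserves e here (none of its changes turn any other segment into e), so the proto-segment is *e.
Position 4: Minikar has u, Talen has o. Talen preserves o here (none of its changes turn any other segment into o), so the proto-segment is *o.
Verify the candidate proto-form against each daughter:
Minikar: *turode
  turode → turude   [vowel merger]
  turude → tulude   [unconditioned shift]
  tulude (rule 3 does not apply)
  giving Minikar tulude.
Talen: start from *turode.
  rule 1 (vowel merger): turode → turodi
  rule 2: no change — turodi
  rule 3: no change — turodi
  rule 4 (unconditioned shift): turodi → turoti
  ⇒ Talen turoti
*turode is the unique common source.

*turode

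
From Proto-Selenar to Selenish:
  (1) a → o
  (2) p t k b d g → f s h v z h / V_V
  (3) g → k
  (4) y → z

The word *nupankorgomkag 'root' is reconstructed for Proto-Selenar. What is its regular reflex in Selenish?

nufonkorkomkok

Selenish: *nupankorgomkag > nuponkorgomkog > nufonkorgomkog > nufonkorkomkok  (by vowel merger, intervocalic lenition, unconditioned shift)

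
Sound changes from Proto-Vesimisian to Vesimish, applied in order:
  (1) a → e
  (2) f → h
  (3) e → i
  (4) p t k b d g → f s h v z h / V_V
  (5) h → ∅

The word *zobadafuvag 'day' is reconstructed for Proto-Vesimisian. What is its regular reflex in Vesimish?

Vesimish: *zobadafuvag > zobedefuveg > zobedehuveg > zobidihuvig > zovizihuvig > zoviziuvig  (by vowel merger, unconditioned shift, vowel merger, intervocalic lenition, h-loss)

zoviziuvig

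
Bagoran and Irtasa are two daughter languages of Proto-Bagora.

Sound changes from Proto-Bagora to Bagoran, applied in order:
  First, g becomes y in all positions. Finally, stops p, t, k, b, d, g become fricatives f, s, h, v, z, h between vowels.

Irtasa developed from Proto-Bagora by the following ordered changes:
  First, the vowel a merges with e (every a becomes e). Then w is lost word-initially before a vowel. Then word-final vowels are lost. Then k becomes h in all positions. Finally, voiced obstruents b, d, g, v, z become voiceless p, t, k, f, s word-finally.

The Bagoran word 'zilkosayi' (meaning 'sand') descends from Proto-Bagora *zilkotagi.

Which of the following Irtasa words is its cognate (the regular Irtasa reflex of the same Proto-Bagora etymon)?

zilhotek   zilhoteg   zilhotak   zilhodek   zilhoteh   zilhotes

Irtasa: *zilkotagi > zilkotegi > zilkoteg > zilhoteg > zilhotek  (by vowel merger, apocope, unconditioned shift, final devoicing)
Among the options, 'zilhotek' alone shows every Irtasa change applied in order.

zilhotek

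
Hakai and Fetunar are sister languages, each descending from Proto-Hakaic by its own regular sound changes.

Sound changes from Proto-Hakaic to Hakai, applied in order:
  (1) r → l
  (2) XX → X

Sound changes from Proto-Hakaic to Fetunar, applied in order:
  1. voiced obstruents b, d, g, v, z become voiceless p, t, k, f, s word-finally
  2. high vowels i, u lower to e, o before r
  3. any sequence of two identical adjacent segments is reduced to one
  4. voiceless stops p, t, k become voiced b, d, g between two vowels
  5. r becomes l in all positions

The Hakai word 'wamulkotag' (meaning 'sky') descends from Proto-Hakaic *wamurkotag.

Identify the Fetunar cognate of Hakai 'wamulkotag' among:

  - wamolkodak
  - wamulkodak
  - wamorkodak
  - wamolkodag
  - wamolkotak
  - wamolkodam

Fetunar: *wamurkotag
  wamurkotag → wamurkotak   [final devoicing]
  wamurkotak → wamorkotak   [pre-rhotic lowering]
  wamorkotak (rule 3 does not apply)
  wamorkotak → wamorkodak   [intervocalic voicing]
  wamorkodak → wamolkodak   [unconditioned shift]
  giving Fetunar wamolkodak.
Only 'wamolkodak' matches the regular Fetunar development of *wamurkotag.

wamolkodak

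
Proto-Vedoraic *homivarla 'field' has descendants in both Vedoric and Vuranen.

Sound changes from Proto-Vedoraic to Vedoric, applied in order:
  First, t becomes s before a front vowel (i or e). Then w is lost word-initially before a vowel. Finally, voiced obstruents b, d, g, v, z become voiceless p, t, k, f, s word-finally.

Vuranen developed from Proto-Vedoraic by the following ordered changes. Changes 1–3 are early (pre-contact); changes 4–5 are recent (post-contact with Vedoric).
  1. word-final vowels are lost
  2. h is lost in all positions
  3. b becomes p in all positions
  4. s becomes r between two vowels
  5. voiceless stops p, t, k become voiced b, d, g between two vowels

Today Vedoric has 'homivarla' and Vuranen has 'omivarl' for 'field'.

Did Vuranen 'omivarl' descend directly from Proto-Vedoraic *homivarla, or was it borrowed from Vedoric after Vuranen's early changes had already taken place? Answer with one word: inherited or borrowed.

inherited

If inherited, *homivarla would pass through all of Vuranen's changes:
Vuranen: start from *homivarla.
  rule 1 (apocope): homivarla → homivarl
  rule 2 (h-loss): homivarl → omivarl
  rule 3: no change — omivarl
  rule 4: no change — omivarl
  rule 5: no change — omivarl
  ⇒ Vuranen omivarl
If borrowed from Vedoric 'homivarla' after the early changes, it would undergo only the recent ones:
  rule 4 (rhotacism): no change (homivarla)
  rule 5 (intervocalic voicing): no change (homivarla)
  ⇒ as a loan: homivarla
Vuranen 'omivarl' matches the inherited outcome exactly, so it is an inherited cognate, not a loan.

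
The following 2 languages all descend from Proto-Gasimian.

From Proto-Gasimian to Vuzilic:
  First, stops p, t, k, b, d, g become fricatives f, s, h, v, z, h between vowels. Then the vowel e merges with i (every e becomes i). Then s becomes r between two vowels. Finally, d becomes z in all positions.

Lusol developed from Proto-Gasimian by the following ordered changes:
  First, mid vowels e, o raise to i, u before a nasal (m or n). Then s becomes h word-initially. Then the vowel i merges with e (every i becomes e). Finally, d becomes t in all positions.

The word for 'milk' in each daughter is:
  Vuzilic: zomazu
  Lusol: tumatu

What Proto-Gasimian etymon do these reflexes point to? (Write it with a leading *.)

*domadu

Position 2: Vuzilic has o, Lusol has u. Vuzilic preserves o here (none of its changes turn any other segment into o), so the proto-segment is *o.
Position 5: Vuzilic has z, Lusol has t. Taking the neighbouring segments as reconstructed: Vuzilic z could go back to *d or *z; Lusol t could go back to *t or *d — the one source consistent with every daughter is *d.
This points to *domadu. Verify forward in each daughter:
Vuzilic: *domadu > domazu > zomazu  (by intervocalic lenition, unconditioned shift)
Lusol: *domadu > dumadu > tumatu  (by pre-nasal raising, unconditioned shift)
Only *domadu yields all of Vuzilic zomazu, Lusol tumatu.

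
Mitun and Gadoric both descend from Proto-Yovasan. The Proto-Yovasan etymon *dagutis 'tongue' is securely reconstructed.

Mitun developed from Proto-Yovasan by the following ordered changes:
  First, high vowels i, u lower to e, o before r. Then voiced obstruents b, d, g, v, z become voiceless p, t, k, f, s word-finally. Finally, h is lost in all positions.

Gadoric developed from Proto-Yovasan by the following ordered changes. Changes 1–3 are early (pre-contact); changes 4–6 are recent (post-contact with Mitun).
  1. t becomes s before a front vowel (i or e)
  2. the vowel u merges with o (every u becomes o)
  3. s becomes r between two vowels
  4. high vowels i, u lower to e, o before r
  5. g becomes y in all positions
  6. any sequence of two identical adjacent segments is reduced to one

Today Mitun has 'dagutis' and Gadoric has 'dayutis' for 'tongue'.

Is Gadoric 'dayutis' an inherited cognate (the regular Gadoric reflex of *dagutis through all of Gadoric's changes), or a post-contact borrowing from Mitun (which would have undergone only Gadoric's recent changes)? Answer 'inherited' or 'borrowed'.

borrowed

If inherited, *dagutis would pass through all of Gadoric's changes:
Gadoric: *dagutis
  dagutis → dagusis   [palatalisation]
  dagusis → dagosis   [vowel merger]
  dagosis → dagoris   [rhotacism]
  dagoris (rule 4 does not apply)
  dagoris → dayoris   [unconditioned shift]
  dayoris (rule 6 does not apply)
  giving Gadoric dayoris.
If borrowed from Mitun 'dagutis' after the early changes, it would undergo only the recent ones:
  rule 4 (pre-rhotic lowering): no change (dagutis)
  rule 5 (unconditioned shift): dagutis → dayutis
  rule 6 (degemination): no change (dayutis)
  ⇒ as a loan: dayutis
Gadoric 'dayutis' matches the loan outcome 'dayutis', not the inherited 'dayoris' — it skipped the early Gadoric changes, so it was borrowed from Mitun.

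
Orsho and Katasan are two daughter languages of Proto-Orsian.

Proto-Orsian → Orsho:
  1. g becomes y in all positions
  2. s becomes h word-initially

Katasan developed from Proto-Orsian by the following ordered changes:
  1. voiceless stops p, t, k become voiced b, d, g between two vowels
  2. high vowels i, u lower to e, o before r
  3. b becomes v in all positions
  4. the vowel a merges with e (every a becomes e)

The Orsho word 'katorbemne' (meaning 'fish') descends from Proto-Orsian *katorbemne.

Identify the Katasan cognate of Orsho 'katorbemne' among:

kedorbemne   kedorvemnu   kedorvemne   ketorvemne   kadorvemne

Katasan: *katorbemne
  katorbemne → kadorbemne   [intervocalic voicing]
  kadorbemne (rule 2 does not apply)
  kadorbemne → kadorvemne   [unconditioned shift]
  kadorvemne → kedorvemne   [vowel merger]
  giving Katasan kedorvemne.

kedorvemne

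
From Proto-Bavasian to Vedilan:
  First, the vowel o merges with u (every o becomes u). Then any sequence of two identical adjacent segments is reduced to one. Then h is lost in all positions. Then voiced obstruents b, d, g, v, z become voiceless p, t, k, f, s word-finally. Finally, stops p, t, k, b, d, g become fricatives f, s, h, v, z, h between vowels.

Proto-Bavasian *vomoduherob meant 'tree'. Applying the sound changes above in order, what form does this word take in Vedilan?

vumuzuerup

Vedilan: start from *vomoduherob.
  rule 1 (vowel merger): vomoduherob → vumuduherub
  rule 2: no change — vumuduherub
  rule 3 (h-loss): vumuduherub → vumuduerub
  rule 4 (final devoicing): vumuduerub → vumuduerup
  rule 5 (intervocalic lenition): vumuduerup → vumuzuerup
  ⇒ Vedilan vumuzuerup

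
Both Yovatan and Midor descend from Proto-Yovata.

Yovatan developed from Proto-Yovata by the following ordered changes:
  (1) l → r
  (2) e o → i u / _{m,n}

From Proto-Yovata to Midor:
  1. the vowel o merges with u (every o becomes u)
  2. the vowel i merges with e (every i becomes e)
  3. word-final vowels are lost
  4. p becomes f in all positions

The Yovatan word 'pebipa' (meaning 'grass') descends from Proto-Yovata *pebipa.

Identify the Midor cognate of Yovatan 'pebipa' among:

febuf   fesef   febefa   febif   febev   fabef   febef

febef

Midor: *pebipa > pebepa > pebep > febef  (by vowel merger, apocope, unconditioned shift)
Among the options, 'febef' alone shows every Midor change applied in order.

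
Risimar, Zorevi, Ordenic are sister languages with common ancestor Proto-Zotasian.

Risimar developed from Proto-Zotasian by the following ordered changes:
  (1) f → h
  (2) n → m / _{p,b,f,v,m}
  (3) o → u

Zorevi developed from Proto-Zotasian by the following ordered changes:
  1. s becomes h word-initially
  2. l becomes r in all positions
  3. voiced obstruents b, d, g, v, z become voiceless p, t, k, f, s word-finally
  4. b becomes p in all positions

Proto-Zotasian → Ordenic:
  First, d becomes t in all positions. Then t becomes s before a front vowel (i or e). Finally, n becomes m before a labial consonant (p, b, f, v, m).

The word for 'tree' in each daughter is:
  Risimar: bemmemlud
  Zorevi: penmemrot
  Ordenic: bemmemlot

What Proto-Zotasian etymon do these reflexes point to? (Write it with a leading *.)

Position 7: Risimar has l, Zorevi has r, Ordenic has l. Risimar preserves l here (none of its changes turn any other segment into l), so the proto-segment is *l.
Position 3: Risimar has m, Zorevi has n, Ordenic has m. Zorevi preserves n here (none of its changes turn any other segment into n), so the proto-segment is *n.
Position 1: Risimar has b, Zorevi has p, Ordenic has b. Risimar preserves b here (none of its changes turn any other segment into b), so the proto-segment is *b.
Continuing position by position gives *benmemlod; check it forward:
Risimar: *benmemlod
  benmemlod (rule 1 does not apply)
  benmemlod → bemmemlod   [nasal place assimilation]
  bemmemlod → bemmemlud   [vowel merger]
  giving Risimar bemmemlud.
Zorevi: *benmemlod > benmemrod > benmemrot > penmemrot  (by unconditioned shift, final devoicing, unconditioned shift)
Ordenic: *benmemlod
  benmemlod → benmemlot   [unconditioned shift]
  benmemlot (rule 2 does not apply)
  benmemlot → bemmemlot   [nasal place assimilation]
  giving Ordenic bemmemlot.
*benmemlod is the unique common source.

*benmemlod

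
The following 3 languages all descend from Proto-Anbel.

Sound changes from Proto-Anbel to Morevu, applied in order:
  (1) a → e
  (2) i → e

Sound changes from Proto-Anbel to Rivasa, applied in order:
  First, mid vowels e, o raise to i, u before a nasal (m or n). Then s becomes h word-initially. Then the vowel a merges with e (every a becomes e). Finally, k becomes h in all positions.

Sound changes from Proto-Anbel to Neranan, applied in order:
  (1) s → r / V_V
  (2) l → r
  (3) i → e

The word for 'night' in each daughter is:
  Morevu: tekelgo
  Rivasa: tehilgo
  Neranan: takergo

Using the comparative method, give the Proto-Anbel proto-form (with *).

Position 3: Morevu has k, Rivasa has h, Neranan has k. Morevu preserves k here (none of its changes turn any other segment into k), so the proto-segment is *k.
Position 5: Morevu has l, Rivasa has l, Neranan has r. Morevu preserves l here (none of its changes turn any other segment into l), so the proto-segment is *l.
Position 2: Morevu has e, Rivasa has e, Neranan has a. Neranan preserves a here (none of its changes turn any other segment into a), so the proto-segment is *a.
This points to *takilgo. Verify forward in each daughter:
Morevu: *takilgo
  takilgo → tekilgo   [vowel merger]
  tekilgo → tekelgo   [vowel merger]
  giving Morevu tekelgo.
Rivasa: *takilgo > tekilgo > tehilgo  (by vowel merger, unconditioned shift)
Neranan: start from *takilgo.
  rule 1: no change — takilgo
  rule 2 (unconditioned shift): takilgo → takirgo
  rule 3 (vowel merger): takirgo → takergo
  ⇒ Neranan takergo
*takilgo is the unique common source.

*takilgo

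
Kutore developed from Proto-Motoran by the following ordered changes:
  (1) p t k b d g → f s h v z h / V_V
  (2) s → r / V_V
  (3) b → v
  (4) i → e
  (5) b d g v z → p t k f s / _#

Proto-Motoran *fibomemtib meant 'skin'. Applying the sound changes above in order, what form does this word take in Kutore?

Kutore: *fibomemtib
  fibomemtib → fivomemtib   [intervocalic lenition]
  fivomemtib (rule 2 does not apply)
  fivomemtib → fivomemtiv   [unconditioned shift]
  fivomemtiv → fevomemtev   [vowel merger]
  fevomemtev → fevomemtef   [final devoicing]
  giving Kutore fevomemtef.

fevomemtef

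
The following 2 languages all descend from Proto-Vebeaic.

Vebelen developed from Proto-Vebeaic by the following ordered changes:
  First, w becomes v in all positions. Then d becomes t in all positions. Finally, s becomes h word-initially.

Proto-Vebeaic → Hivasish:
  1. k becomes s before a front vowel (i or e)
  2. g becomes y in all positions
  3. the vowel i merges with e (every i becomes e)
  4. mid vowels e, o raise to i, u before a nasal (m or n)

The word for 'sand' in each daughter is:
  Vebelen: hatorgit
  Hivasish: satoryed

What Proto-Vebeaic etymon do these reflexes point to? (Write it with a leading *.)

*satorgid

Position 7: Vebelen has i, Hivasish has e. Vebelen preserves i here (none of its changes turn any other segment into i), so the proto-segment is *i.
Position 8: Vebelen has t, Hivasish has d. Hivasish preserves d here (none of its changes turn any other segment into d), so the proto-segment is *d.
Position 6: Vebelen has g, Hivasish has y. Vebelen preserves g here (none of its changes turn any other segment into g), so the proto-segment is *g.
Continuing position by position gives *satorgid; check it forward:
Vebelen: *satorgid
  satorgid (rule 1 does not apply)
  satorgid → satorgit   [unconditioned shift]
  satorgit → hatorgit   [debuccalisation]
  giving Vebelen hatorgit.
Hivasish: *satorgid > satoryid > satoryed  (by unconditioned shift, vowel merger)
*satorgid is the unique common source.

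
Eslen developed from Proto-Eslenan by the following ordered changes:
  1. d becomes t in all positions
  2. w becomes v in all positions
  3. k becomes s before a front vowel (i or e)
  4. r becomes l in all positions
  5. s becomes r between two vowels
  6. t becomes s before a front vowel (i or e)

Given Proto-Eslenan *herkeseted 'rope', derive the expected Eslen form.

helsereset

Eslen: *herkeseted
  herkeseted → herkesetet   [unconditioned shift]
  herkesetet (rule 2 does not apply)
  herkesetet → hersesetet   [palatalisation]
  hersesetet → helsesetet   [unconditioned shift]
  helsesetet → helseretet   [rhotacism]
  helseretet → helsereset   [palatalisation]
  giving Eslen helsereset.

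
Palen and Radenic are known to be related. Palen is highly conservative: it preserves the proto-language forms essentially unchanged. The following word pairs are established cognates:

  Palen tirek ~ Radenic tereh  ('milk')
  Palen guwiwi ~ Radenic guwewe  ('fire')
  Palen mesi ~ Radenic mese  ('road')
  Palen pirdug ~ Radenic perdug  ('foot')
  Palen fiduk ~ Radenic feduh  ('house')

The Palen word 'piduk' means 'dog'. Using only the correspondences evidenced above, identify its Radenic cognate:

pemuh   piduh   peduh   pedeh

guwiwi ~ guwewe, fiduk ~ feduh — Palen i corresponds to Radenic e after a consonant, before a consonant other than r, m, n, p, b, f, v.
tirek ~ tereh, fiduk ~ feduh — Palen k corresponds to Radenic h word-finally.
Applying these to Palen 'piduk':
  piduk → peduk   (i→e after a consonant, before a consonant other than r, m, n, p, b, f, v)
  peduk → peduh   (k→h word-finally)
So the Radenic cognate is 'peduh'.

peduh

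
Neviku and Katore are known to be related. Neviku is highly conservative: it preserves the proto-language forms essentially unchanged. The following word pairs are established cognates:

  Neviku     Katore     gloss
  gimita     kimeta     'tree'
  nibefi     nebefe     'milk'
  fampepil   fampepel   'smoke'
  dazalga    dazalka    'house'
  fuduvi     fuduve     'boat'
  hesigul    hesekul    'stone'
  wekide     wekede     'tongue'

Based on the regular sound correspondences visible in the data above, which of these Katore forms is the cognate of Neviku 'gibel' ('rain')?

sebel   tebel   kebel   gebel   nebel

gimita ~ kimeta — Neviku g corresponds to Katore k word-initially before a front vowel.
nibefi ~ nebefe — Neviku i corresponds to Katore e after a consonant, before a labial obstruent.
Applying these to Neviku 'gibel':
  gibel → kibel   (g→k word-initially before a front vowel)
  kibel → kebel   (i→e after a consonant, before a labial obstruent)
So the Katore cognate is 'kebel'.

kebel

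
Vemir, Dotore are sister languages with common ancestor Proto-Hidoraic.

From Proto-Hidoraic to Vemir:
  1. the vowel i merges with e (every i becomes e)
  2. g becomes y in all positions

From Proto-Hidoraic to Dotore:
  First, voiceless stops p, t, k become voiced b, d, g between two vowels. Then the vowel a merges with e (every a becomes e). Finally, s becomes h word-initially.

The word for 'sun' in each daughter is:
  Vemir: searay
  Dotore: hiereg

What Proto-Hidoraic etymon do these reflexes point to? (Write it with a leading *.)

*siarag

Position 3: Vemir has a, Dotore has e. Vemir preserves a here (none of its changes turn any other segment into a), so the proto-segment is *a.
Position 5: Vemir has a, Dotore has e. Vemir preserves a here (none of its changes turn any other segment into a), so the proto-segment is *a.
Continuing position by position gives *siarag; check it forward:
Vemir: *siarag
  siarag → searag   [vowel merger]
  searag → searay   [unconditioned shift]
  giving Vemir searay.
Dotore: *siarag
  siarag (rule 1 does not apply)
  siarag → siereg   [vowel merger]
  siereg → hiereg   [debuccalisation]
  giving Dotore hiereg.
*siarag is the unique common source.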